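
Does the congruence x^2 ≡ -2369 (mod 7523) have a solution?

Reduce the numerator: -2369 ≡ 5154 (mod 7523), so (-2369|7523) = (5154|7523).
Factor out 2: 5154 = 2·2577. Since 7523 ≡ 3 (mod 8), (2|7523) = -1. Now have -(2577|7523).
2577 ≡ 1 (mod 4), so quadratic reciprocity gives (2577|7523) = (7523|2577). Reduce: 7523 ≡ 2369 (mod 2577). Now have -(2369|2577).
2369 ≡ 1 (mod 4), so quadratic reciprocity gives (2369|2577) = (2577|2369). Reduce: 2577 ≡ 208 (mod 2369). Now have -(208|2369).
Factor out 2: 208 = 2^4·13. Since 2369 ≡ 1 (mod 8), (2|2369) = +1, and (2|2369)^4 = +1. Now have -(13|2369).
13 ≡ 1 (mod 4), so quadratic reciprocity gives (13|2369) = (2369|13). Reduce: 2369 ≡ 3 (mod 13). Now have -(3|13).
13 ≡ 1 (mod 4), so quadratic reciprocity gives (3|13) = (13|3). Reduce: 13 ≡ 1 (mod 3). Now have -(1|3).
(1|3) = 1. Collecting the sign factors: -1.
The Legendre symbol is -1, so x^2 ≡ -2369 (mod 7523) has no solution.

no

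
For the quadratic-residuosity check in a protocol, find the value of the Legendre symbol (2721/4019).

(2721/4019)
  = (4019/2721)    [QR: 2721 ≡ 1 mod 4, sign kept]
  = (1298/2721)    [4019 ≡ 1298 mod 2721]
  = (649/2721)    [2721 ≡ 1 mod 8 ⇒ (2/2721) = +1]
  = (2721/649)    [QR: 649 ≡ 1 mod 4, sign kept]
  = (125/649)    [2721 ≡ 125 mod 649]
  = (649/125)    [QR: 125 ≡ 1 mod 4, sign kept]
  = (24/125)    [649 ≡ 24 mod 125]
  = -(3/125)    [125 ≡ 5 mod 8 ⇒ (2/125)^3 = -1]
  = -(125/3)    [QR: 125 ≡ 1 mod 4, sign kept]
  = -(2/3)    [125 ≡ 2 mod 3]
  = (1/3)    [3 ≡ 3 mod 8 ⇒ (2/3) = -1]
  = 1    [(1/3) = 1]

1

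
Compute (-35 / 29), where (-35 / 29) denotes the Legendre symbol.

1

(-35 / 29)
  = (35 / 29)    [29 ≡ 1 mod 4 ⇒ (-1 / 29) = +1]
  = (6 / 29)    [35 ≡ 6 mod 29]
  = -(3 / 29)    [29 ≡ 5 mod 8 ⇒ (2 / 29) = -1]
  = -(29 / 3)    [QR: 29 ≡ 1 mod 4, sign kept]
  = -(2 / 3)    [29 ≡ 2 mod 3]
  = (1 / 3)    [3 ≡ 3 mod 8 ⇒ (2 / 3) = -1]
  = 1    [(1 / 3) = 1]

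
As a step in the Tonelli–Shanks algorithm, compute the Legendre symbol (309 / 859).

-1

309 ≡ 1 (mod 4), so quadratic reciprocity gives (309 / 859) = (859 / 309). Reduce: 859 ≡ 241 (mod 309). Now have (241 / 309).
241 ≡ 1 (mod 4), so quadratic reciprocity gives (241 / 309) = (309 / 241). Reduce: 309 ≡ 68 (mod 241). Now have (68 / 241).
Factor out 2: 68 = 2^2·17. Since 241 ≡ 1 (mod 8), (2 / 241) = +1, and (2 / 241)^2 = +1. Now have (17 / 241).
17 ≡ 1 (mod 4), so quadratic reciprocity gives (17 / 241) = (241 / 17). Reduce: 241 ≡ 3 (mod 17). Now have (3 / 17).
17 ≡ 1 (mod 4), so quadratic reciprocity gives (3 / 17) = (17 / 3). Reduce: 17 ≡ 2 (mod 3). Now have (2 / 3).
Factor out 2: 2 = 2. Since 3 ≡ 3 (mod 8), (2 / 3) = -1. Now have -(1 / 3).
(1 / 3) = 1. Collecting the sign factors: -1.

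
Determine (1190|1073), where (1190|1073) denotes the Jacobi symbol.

(1190|1073)
  = (117|1073)    [1190 ≡ 117 mod 1073]
  = (1073|117)    [QR: 117 ≡ 1 mod 4, sign kept]
  = (20|117)    [1073 ≡ 20 mod 117]
  = (5|117)    [117 ≡ 5 mod 8 ⇒ (2|117)^2 = +1]
  = (117|5)    [QR: 5 ≡ 1 mod 4, sign kept]
  = (2|5)    [117 ≡ 2 mod 5]
  = -(1|5)    [5 ≡ 5 mod 8 ⇒ (2|5) = -1]
  = -1    [(1|5) = 1]

-1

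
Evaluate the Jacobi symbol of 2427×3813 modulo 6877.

1

By multiplicativity, (2427·3813/6877) = (2427/6877)·(3813/6877).
First factor (2427/6877):
(2427/6877)
  = (6877/2427)    [QR: 6877 ≡ 1 mod 4, sign kept]
  = (2023/2427)    [6877 ≡ 2023 mod 2427]
  = -(2427/2023)    [QR: both ≡ 3 mod 4, sign flips]
  = -(404/2023)    [2427 ≡ 404 mod 2023]
  = -(101/2023)    [2023 ≡ 7 mod 8 ⇒ (2/2023)^2 = +1]
  = -(2023/101)    [QR: 101 ≡ 1 mod 4, sign kept]
  = -(3/101)    [2023 ≡ 3 mod 101]
  = -(101/3)    [QR: 101 ≡ 1 mod 4, sign kept]
  = -(2/3)    [101 ≡ 2 mod 3]
  = (1/3)    [3 ≡ 3 mod 8 ⇒ (2/3) = -1]
  = 1    [(1/3) = 1]
Second factor (3813/6877):
(3813/6877)
  = (6877/3813)    [QR: 3813 ≡ 1 mod 4, sign kept]
  = (3064/3813)    [6877 ≡ 3064 mod 3813]
  = -(383/3813)    [3813 ≡ 5 mod 8 ⇒ (2/3813)^3 = -1]
  = -(3813/383)    [QR: 3813 ≡ 1 mod 4, sign kept]
  = -(366/383)    [3813 ≡ 366 mod 383]
  = -(183/383)    [383 ≡ 7 mod 8 ⇒ (2/383) = +1]
  = (383/183)    [QR: both ≡ 3 mod 4, sign flips]
  = (17/183)    [383 ≡ 17 mod 183]
  = (183/17)    [QR: 17 ≡ 1 mod 4, sign kept]
  = (13/17)    [183 ≡ 13 mod 17]
  = (17/13)    [QR: 13 ≡ 1 mod 4, sign kept]
  = (4/13)    [17 ≡ 4 mod 13]
  = (1/13)    [13 ≡ 5 mod 8 ⇒ (2/13)^2 = +1]
  = 1    [(1/13) = 1]
Product: (1)·(1) = 1.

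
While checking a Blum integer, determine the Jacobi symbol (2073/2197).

-1

(2073/2197)
  = (2197/2073)    [QR: 2073 ≡ 1 mod 4, sign kept]
  = (124/2073)    [2197 ≡ 124 mod 2073]
  = (31/2073)    [2073 ≡ 1 mod 8 ⇒ (2/2073)^2 = +1]
  = (2073/31)    [QR: 2073 ≡ 1 mod 4, sign kept]
  = (27/31)    [2073 ≡ 27 mod 31]
  = -(31/27)    [QR: both ≡ 3 mod 4, sign flips]
  = -(4/27)    [31 ≡ 4 mod 27]
  = -(1/27)    [27 ≡ 3 mod 8 ⇒ (2/27)^2 = +1]
  = -1    [(1/27) = 1]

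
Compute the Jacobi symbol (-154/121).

0

(-154/121)
  = (88/121)    [-154 ≡ 88 mod 121]
  = (11/121)    [121 ≡ 1 mod 8 ⇒ (2/121)^3 = +1]
  = (121/11)    [QR: 121 ≡ 1 mod 4, sign kept]
  = (0/11)    [121 ≡ 0 mod 11]
  = 0    [numerator 0, gcd > 1]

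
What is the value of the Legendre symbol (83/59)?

-1

Reduce the numerator: 83 ≡ 24 (mod 59), so (83/59) = (24/59).
Factor out 2: 24 = 2^3·3. Since 59 ≡ 3 (mod 8), (2/59) = -1, and (2/59)^3 = -1. Now have -(3/59).
Both 3 ≡ 3 and 59 ≡ 3 (mod 4), so reciprocity gives (3/59) = -(59/3). Reduce: 59 ≡ 2 (mod 3). Now have (2/3).
Factor out 2: 2 = 2. Since 3 ≡ 3 (mod 8), (2/3) = -1. Now have -(1/3).
(1/3) = 1. Collecting the sign factors: -1.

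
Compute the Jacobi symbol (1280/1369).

1

Factor out 2: 1280 = 2^8·5. Since 1369 ≡ 1 (mod 8), (2/1369) = +1, and (2/1369)^8 = +1. Now have (5/1369).
5 ≡ 1 (mod 4), so quadratic reciprocity gives (5/1369) = (1369/5). Reduce: 1369 ≡ 4 (mod 5). Now have (4/5).
Factor out 2: 4 = 2^2. Since 5 ≡ 5 (mod 8), (2/5) = -1, and (2/5)^2 = +1. Now have (1/5).
(1/5) = 1. Collecting the sign factors: 1.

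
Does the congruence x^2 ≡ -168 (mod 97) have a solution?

(-168/97)
  = (26/97)    [-168 ≡ 26 mod 97]
  = (13/97)    [97 ≡ 1 mod 8 ⇒ (2/97) = +1]
  = (97/13)    [QR: 13 ≡ 1 mod 4, sign kept]
  = (6/13)    [97 ≡ 6 mod 13]
  = -(3/13)    [13 ≡ 5 mod 8 ⇒ (2/13) = -1]
  = -(13/3)    [QR: 13 ≡ 1 mod 4, sign kept]
  = -(1/3)    [13 ≡ 1 mod 3]
  = -1    [(1/3) = 1]
(-168/97) = -1, and 97 is prime, so -168 is not a quadratic residue mod 97.

no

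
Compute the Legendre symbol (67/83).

(67/83)
  = -(83/67)    [QR: both ≡ 3 mod 4, sign flips]
  = -(16/67)    [83 ≡ 16 mod 67]
  = -(1/67)    [67 ≡ 3 mod 8 ⇒ (2/67)^4 = +1]
  = -1    [(1/67) = 1]

-1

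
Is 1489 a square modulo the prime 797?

Reduce the numerator: 1489 ≡ 692 (mod 797), so (1489/797) = (692/797).
Factor out 2: 692 = 2^2·173. Since 797 ≡ 5 (mod 8), (2/797) = -1, and (2/797)^2 = +1. Now have (173/797).
173 ≡ 1 (mod 4), so quadratic reciprocity gives (173/797) = (797/173). Reduce: 797 ≡ 105 (mod 173). Now have (105/173).
105 ≡ 1 (mod 4), so quadratic reciprocity gives (105/173) = (173/105). Reduce: 173 ≡ 68 (mod 105). Now have (68/105).
Factor out 2: 68 = 2^2·17. Since 105 ≡ 1 (mod 8), (2/105) = +1, and (2/105)^2 = +1. Now have (17/105).
17 ≡ 1 (mod 4), so quadratic reciprocity gives (17/105) = (105/17). Reduce: 105 ≡ 3 (mod 17). Now have (3/17).
17 ≡ 1 (mod 4), so quadratic reciprocity gives (3/17) = (17/3). Reduce: 17 ≡ 2 (mod 3). Now have (2/3).
Factor out 2: 2 = 2. Since 3 ≡ 3 (mod 8), (2/3) = -1. Now have -(1/3).
(1/3) = 1. Collecting the sign factors: -1.
(1489/797) = -1, and 797 is prime, so 1489 is not a quadratic residue mod 797.

no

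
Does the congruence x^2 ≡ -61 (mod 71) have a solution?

(-61/71)
  = (10/71)    [-61 ≡ 10 mod 71]
  = (5/71)    [71 ≡ 7 mod 8 ⇒ (2/71) = +1]
  = (71/5)    [QR: 5 ≡ 1 mod 4, sign kept]
  = (1/5)    [71 ≡ 1 mod 5]
  = 1    [(1/5) = 1]
(-61/71) = 1, and 71 is prime, so -61 is a quadratic residue mod 71.

yes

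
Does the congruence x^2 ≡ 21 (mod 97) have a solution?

no

(21/97)
  = (97/21)    [QR: 21 ≡ 1 mod 4, sign kept]
  = (13/21)    [97 ≡ 13 mod 21]
  = (21/13)    [QR: 13 ≡ 1 mod 4, sign kept]
  = (8/13)    [21 ≡ 8 mod 13]
  = -(1/13)    [13 ≡ 5 mod 8 ⇒ (2/13)^3 = -1]
  = -1    [(1/13) = 1]
The Legendre symbol is -1, so x^2 ≡ 21 (mod 97) has no solution.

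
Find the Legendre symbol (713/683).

(713/683)
  = (30/683)    [713 ≡ 30 mod 683]
  = -(15/683)    [683 ≡ 3 mod 8 ⇒ (2/683) = -1]
  = (683/15)    [QR: both ≡ 3 mod 4, sign flips]
  = (8/15)    [683 ≡ 8 mod 15]
  = (1/15)    [15 ≡ 7 mod 8 ⇒ (2/15)^3 = +1]
  = 1    [(1/15) = 1]

1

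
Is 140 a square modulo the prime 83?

no

(140|83)
  = (57|83)    [140 ≡ 57 mod 83]
  = (83|57)    [QR: 57 ≡ 1 mod 4, sign kept]
  = (26|57)    [83 ≡ 26 mod 57]
  = (13|57)    [57 ≡ 1 mod 8 ⇒ (2|57) = +1]
  = (57|13)    [QR: 13 ≡ 1 mod 4, sign kept]
  = (5|13)    [57 ≡ 5 mod 13]
  = (13|5)    [QR: 5 ≡ 1 mod 4, sign kept]
  = (3|5)    [13 ≡ 3 mod 5]
  = (5|3)    [QR: 5 ≡ 1 mod 4, sign kept]
  = (2|3)    [5 ≡ 2 mod 3]
  = -(1|3)    [3 ≡ 3 mod 8 ⇒ (2|3) = -1]
  = -1    [(1|3) = 1]
(140|83) = -1, and 83 is prime, so 140 is not a quadratic residue mod 83.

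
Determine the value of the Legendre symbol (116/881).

-1

(116/881)
  = (29/881)    [881 ≡ 1 mod 8 ⇒ (2/881)^2 = +1]
  = (881/29)    [QR: 29 ≡ 1 mod 4, sign kept]
  = (11/29)    [881 ≡ 11 mod 29]
  = (29/11)    [QR: 29 ≡ 1 mod 4, sign kept]
  = (7/11)    [29 ≡ 7 mod 11]
  = -(11/7)    [QR: both ≡ 3 mod 4, sign flips]
  = -(4/7)    [11 ≡ 4 mod 7]
  = -(1/7)    [7 ≡ 7 mod 8 ⇒ (2/7)^2 = +1]
  = -1    [(1/7) = 1]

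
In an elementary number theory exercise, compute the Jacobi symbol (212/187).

1

Reduce the numerator: 212 ≡ 25 (mod 187), so (212/187) = (25/187).
25 ≡ 1 (mod 4), so quadratic reciprocity gives (25/187) = (187/25). Reduce: 187 ≡ 12 (mod 25). Now have (12/25).
Factor out 2: 12 = 2^2·3. Since 25 ≡ 1 (mod 8), (2/25) = +1, and (2/25)^2 = +1. Now have (3/25).
25 ≡ 1 (mod 4), so quadratic reciprocity gives (3/25) = (25/3). Reduce: 25 ≡ 1 (mod 3). Now have (1/3).
(1/3) = 1. Collecting the sign factors: 1.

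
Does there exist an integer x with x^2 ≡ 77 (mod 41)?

yes

Reduce the numerator: 77 ≡ 36 (mod 41), so (77|41) = (36|41).
Factor out 2: 36 = 2^2·9. Since 41 ≡ 1 (mod 8), (2|41) = +1, and (2|41)^2 = +1. Now have (9|41).
9 ≡ 1 (mod 4), so quadratic reciprocity gives (9|41) = (41|9). Reduce: 41 ≡ 5 (mod 9). Now have (5|9).
5 ≡ 1 (mod 4), so quadratic reciprocity gives (5|9) = (9|5). Reduce: 9 ≡ 4 (mod 5). Now have (4|5).
Factor out 2: 4 = 2^2. Since 5 ≡ 5 (mod 8), (2|5) = -1, and (2|5)^2 = +1. Now have (1|5).
(1|5) = 1. Collecting the sign factors: 1.
The Legendre symbol is 1, so x^2 ≡ 77 (mod 41) has solution.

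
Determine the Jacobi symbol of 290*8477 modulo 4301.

By multiplicativity, (290·8477|4301) = (290|4301)·(8477|4301).
First factor (290|4301):
Factor out 2: 290 = 2·145. Since 4301 ≡ 5 (mod 8), (2|4301) = -1. Now have -(145|4301).
145 ≡ 1 (mod 4), so quadratic reciprocity gives (145|4301) = (4301|145). Reduce: 4301 ≡ 96 (mod 145). Now have -(96|145).
Factor out 2: 96 = 2^5·3. Since 145 ≡ 1 (mod 8), (2|145) = +1, and (2|145)^5 = +1. Now have -(3|145).
145 ≡ 1 (mod 4), so quadratic reciprocity gives (3|145) = (145|3). Reduce: 145 ≡ 1 (mod 3). Now have -(1|3).
(1|3) = 1. Collecting the sign factors: -1.
Second factor (8477|4301):
Reduce the numerator: 8477 ≡ 4176 (mod 4301), so (8477|4301) = (4176|4301).
Factor out 2: 4176 = 2^4·261. Since 4301 ≡ 5 (mod 8), (2|4301) = -1, and (2|4301)^4 = +1. Now have (261|4301).
261 ≡ 1 (mod 4), so quadratic reciprocity gives (261|4301) = (4301|261). Reduce: 4301 ≡ 125 (mod 261). Now have (125|261).
125 ≡ 1 (mod 4), so quadratic reciprocity gives (125|261) = (261|125). Reduce: 261 ≡ 11 (mod 125). Now have (11|125).
125 ≡ 1 (mod 4), so quadratic reciprocity gives (11|125) = (125|11). Reduce: 125 ≡ 4 (mod 11). Now have (4|11).
Factor out 2: 4 = 2^2. Since 11 ≡ 3 (mod 8), (2|11) = -1, and (2|11)^2 = +1. Now have (1|11).
(1|11) = 1. Collecting the sign factors: 1.
Product: (-1)·(1) = -1.

-1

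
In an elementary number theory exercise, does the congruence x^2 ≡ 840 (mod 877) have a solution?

yes

(840/877)
  = -(105/877)    [877 ≡ 5 mod 8 ⇒ (2/877)^3 = -1]
  = -(877/105)    [QR: 105 ≡ 1 mod 4, sign kept]
  = -(37/105)    [877 ≡ 37 mod 105]
  = -(105/37)    [QR: 37 ≡ 1 mod 4, sign kept]
  = -(31/37)    [105 ≡ 31 mod 37]
  = -(37/31)    [QR: 37 ≡ 1 mod 4, sign kept]
  = -(6/31)    [37 ≡ 6 mod 31]
  = -(3/31)    [31 ≡ 7 mod 8 ⇒ (2/31) = +1]
  = (31/3)    [QR: both ≡ 3 mod 4, sign flips]
  = (1/3)    [31 ≡ 1 mod 3]
  = 1    [(1/3) = 1]
(840/877) = 1, and 877 is prime, so 840 is a quadratic residue mod 877.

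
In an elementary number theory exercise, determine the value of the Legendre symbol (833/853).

-1

(833/853)
  = (853/833)    [QR: 833 ≡ 1 mod 4, sign kept]
  = (20/833)    [853 ≡ 20 mod 833]
  = (5/833)    [833 ≡ 1 mod 8 ⇒ (2/833)^2 = +1]
  = (833/5)    [QR: 5 ≡ 1 mod 4, sign kept]
  = (3/5)    [833 ≡ 3 mod 5]
  = (5/3)    [QR: 5 ≡ 1 mod 4, sign kept]
  = (2/3)    [5 ≡ 2 mod 3]
  = -(1/3)    [3 ≡ 3 mod 8 ⇒ (2/3) = -1]
  = -1    [(1/3) = 1]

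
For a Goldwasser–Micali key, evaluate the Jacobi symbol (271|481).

-1

481 ≡ 1 (mod 4), so quadratic reciprocity gives (271|481) = (481|271). Reduce: 481 ≡ 210 (mod 271). Now have (210|271).
Factor out 2: 210 = 2·105. Since 271 ≡ 7 (mod 8), (2|271) = +1. Now have (105|271).
105 ≡ 1 (mod 4), so quadratic reciprocity gives (105|271) = (271|105). Reduce: 271 ≡ 61 (mod 105). Now have (61|105).
61 ≡ 1 (mod 4), so quadratic reciprocity gives (61|105) = (105|61). Reduce: 105 ≡ 44 (mod 61). Now have (44|61).
Factor out 2: 44 = 2^2·11. Since 61 ≡ 5 (mod 8), (2|61) = -1, and (2|61)^2 = +1. Now have (11|61).
61 ≡ 1 (mod 4), so quadratic reciprocity gives (11|61) = (61|11). Reduce: 61 ≡ 6 (mod 11). Now have (6|11).
Factor out 2: 6 = 2·3. Since 11 ≡ 3 (mod 8), (2|11) = -1. Now have -(3|11).
Both 3 ≡ 3 and 11 ≡ 3 (mod 4), so reciprocity gives (3|11) = -(11|3). Reduce: 11 ≡ 2 (mod 3). Now have (2|3).
Factor out 2: 2 = 2. Since 3 ≡ 3 (mod 8), (2|3) = -1. Now have -(1|3).
(1|3) = 1. Collecting the sign factors: -1.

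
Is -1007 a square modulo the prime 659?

yes

(-1007/659)
  = (311/659)    [-1007 ≡ 311 mod 659]
  = -(659/311)    [QR: both ≡ 3 mod 4, sign flips]
  = -(37/311)    [659 ≡ 37 mod 311]
  = -(311/37)    [QR: 37 ≡ 1 mod 4, sign kept]
  = -(15/37)    [311 ≡ 15 mod 37]
  = -(37/15)    [QR: 37 ≡ 1 mod 4, sign kept]
  = -(7/15)    [37 ≡ 7 mod 15]
  = (15/7)    [QR: both ≡ 3 mod 4, sign flips]
  = (1/7)    [15 ≡ 1 mod 7]
  = 1    [(1/7) = 1]
The Legendre symbol is 1, so x^2 ≡ -1007 (mod 659) has solution.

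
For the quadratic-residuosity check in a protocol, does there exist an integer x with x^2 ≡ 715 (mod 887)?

(715/887)
  = -(887/715)    [QR: both ≡ 3 mod 4, sign flips]
  = -(172/715)    [887 ≡ 172 mod 715]
  = -(43/715)    [715 ≡ 3 mod 8 ⇒ (2/715)^2 = +1]
  = (715/43)    [QR: both ≡ 3 mod 4, sign flips]
  = (27/43)    [715 ≡ 27 mod 43]
  = -(43/27)    [QR: both ≡ 3 mod 4, sign flips]
  = -(16/27)    [43 ≡ 16 mod 27]
  = -(1/27)    [27 ≡ 3 mod 8 ⇒ (2/27)^4 = +1]
  = -1    [(1/27) = 1]
(715/887) = -1, and 887 is prime, so 715 is not a quadratic residue mod 887.

no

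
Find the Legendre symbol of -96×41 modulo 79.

-1

By multiplicativity, (-96·41 / 79) = (-96 / 79)·(41 / 79).
First factor (-96 / 79):
Reduce the numerator: -96 ≡ 62 (mod 79), so (-96 / 79) = (62 / 79).
Factor out 2: 62 = 2·31. Since 79 ≡ 7 (mod 8), (2 / 79) = +1. Now have (31 / 79).
Both 31 ≡ 3 and 79 ≡ 3 (mod 4), so reciprocity gives (31 / 79) = -(79 / 31). Reduce: 79 ≡ 17 (mod 31). Now have -(17 / 31).
17 ≡ 1 (mod 4), so quadratic reciprocity gives (17 / 31) = (31 / 17). Reduce: 31 ≡ 14 (mod 17). Now have -(14 / 17).
Factor out 2: 14 = 2·7. Since 17 ≡ 1 (mod 8), (2 / 17) = +1. Now have -(7 / 17).
17 ≡ 1 (mod 4), so quadratic reciprocity gives (7 / 17) = (17 / 7). Reduce: 17 ≡ 3 (mod 7). Now have -(3 / 7).
Both 3 ≡ 3 and 7 ≡ 3 (mod 4), so reciprocity gives (3 / 7) = -(7 / 3). Reduce: 7 ≡ 1 (mod 3). Now have (1 / 3).
(1 / 3) = 1. Collecting the sign factors: 1.
Second factor (41 / 79):
41 ≡ 1 (mod 4), so quadratic reciprocity gives (41 / 79) = (79 / 41). Reduce: 79 ≡ 38 (mod 41). Now have (38 / 41).
Factor out 2: 38 = 2·19. Since 41 ≡ 1 (mod 8), (2 / 41) = +1. Now have (19 / 41).
41 ≡ 1 (mod 4), so quadratic reciprocity gives (19 / 41) = (41 / 19). Reduce: 41 ≡ 3 (mod 19). Now have (3 / 19).
Both 3 ≡ 3 and 19 ≡ 3 (mod 4), so reciprocity gives (3 / 19) = -(19 / 3). Reduce: 19 ≡ 1 (mod 3). Now have -(1 / 3).
(1 / 3) = 1. Collecting the sign factors: -1.
Product: (1)·(-1) = -1.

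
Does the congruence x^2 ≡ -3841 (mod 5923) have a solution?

yes

Pull out -1: (-3841|5923) = (-1|5923)·(3841|5923). Since 5923 ≡ 3 (mod 4), (-1|5923) = -1. Now have -(3841|5923).
3841 ≡ 1 (mod 4), so quadratic reciprocity gives (3841|5923) = (5923|3841). Reduce: 5923 ≡ 2082 (mod 3841). Now have -(2082|3841).
Factor out 2: 2082 = 2·1041. Since 3841 ≡ 1 (mod 8), (2|3841) = +1. Now have -(1041|3841).
1041 ≡ 1 (mod 4), so quadratic reciprocity gives (1041|3841) = (3841|1041). Reduce: 3841 ≡ 718 (mod 1041). Now have -(718|1041).
Factor out 2: 718 = 2·359. Since 1041 ≡ 1 (mod 8), (2|1041) = +1. Now have -(359|1041).
1041 ≡ 1 (mod 4), so quadratic reciprocity gives (359|1041) = (1041|359). Reduce: 1041 ≡ 323 (mod 359). Now have -(323|359).
Both 323 ≡ 3 and 359 ≡ 3 (mod 4), so reciprocity gives (323|359) = -(359|323). Reduce: 359 ≡ 36 (mod 323). Now have (36|323).
Factor out 2: 36 = 2^2·9. Since 323 ≡ 3 (mod 8), (2|323) = -1, and (2|323)^2 = +1. Now have (9|323).
9 ≡ 1 (mod 4), so quadratic reciprocity gives (9|323) = (323|9). Reduce: 323 ≡ 8 (mod 9). Now have (8|9).
Factor out 2: 8 = 2^3. Since 9 ≡ 1 (mod 8), (2|9) = +1, and (2|9)^3 = +1. Now have (1|9).
(1|9) = 1. Collecting the sign factors: 1.
The Legendre symbol is 1, so x^2 ≡ -3841 (mod 5923) has solution.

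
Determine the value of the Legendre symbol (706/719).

-1

(706/719)
  = (353/719)    [719 ≡ 7 mod 8 ⇒ (2/719) = +1]
  = (719/353)    [QR: 353 ≡ 1 mod 4, sign kept]
  = (13/353)    [719 ≡ 13 mod 353]
  = (353/13)    [QR: 13 ≡ 1 mod 4, sign kept]
  = (2/13)    [353 ≡ 2 mod 13]
  = -(1/13)    [13 ≡ 5 mod 8 ⇒ (2/13) = -1]
  = -1    [(1/13) = 1]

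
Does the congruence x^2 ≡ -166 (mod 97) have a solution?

no

(-166/97)
  = (166/97)    [97 ≡ 1 mod 4 ⇒ (-1/97) = +1]
  = (69/97)    [166 ≡ 69 mod 97]
  = (97/69)    [QR: 69 ≡ 1 mod 4, sign kept]
  = (28/69)    [97 ≡ 28 mod 69]
  = (7/69)    [69 ≡ 5 mod 8 ⇒ (2/69)^2 = +1]
  = (69/7)    [QR: 69 ≡ 1 mod 4, sign kept]
  = (6/7)    [69 ≡ 6 mod 7]
  = (3/7)    [7 ≡ 7 mod 8 ⇒ (2/7) = +1]
  = -(7/3)    [QR: both ≡ 3 mod 4, sign flips]
  = -(1/3)    [7 ≡ 1 mod 3]
  = -1    [(1/3) = 1]
(-166/97) = -1, and 97 is prime, so -166 is not a quadratic residue mod 97.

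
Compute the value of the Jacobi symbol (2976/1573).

Reduce the numerator: 2976 ≡ 1403 (mod 1573), so (2976/1573) = (1403/1573).
1573 ≡ 1 (mod 4), so quadratic reciprocity gives (1403/1573) = (1573/1403). Reduce: 1573 ≡ 170 (mod 1403). Now have (170/1403).
Factor out 2: 170 = 2·85. Since 1403 ≡ 3 (mod 8), (2/1403) = -1. Now have -(85/1403).
85 ≡ 1 (mod 4), so quadratic reciprocity gives (85/1403) = (1403/85). Reduce: 1403 ≡ 43 (mod 85). Now have -(43/85).
85 ≡ 1 (mod 4), so quadratic reciprocity gives (43/85) = (85/43). Reduce: 85 ≡ 42 (mod 43). Now have -(42/43).
Factor out 2: 42 = 2·21. Since 43 ≡ 3 (mod 8), (2/43) = -1. Now have (21/43).
21 ≡ 1 (mod 4), so quadratic reciprocity gives (21/43) = (43/21). Reduce: 43 ≡ 1 (mod 21). Now have (1/21).
(1/21) = 1. Collecting the sign factors: 1.

1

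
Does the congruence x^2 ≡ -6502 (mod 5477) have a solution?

no

Pull out -1: (-6502/5477) = (-1/5477)·(6502/5477). Since 5477 ≡ 1 (mod 4), (-1/5477) = +1. Now have (6502/5477).
Reduce the numerator: 6502 ≡ 1025 (mod 5477), so (6502/5477) = (1025/5477).
1025 ≡ 1 (mod 4), so quadratic reciprocity gives (1025/5477) = (5477/1025). Reduce: 5477 ≡ 352 (mod 1025). Now have (352/1025).
Factor out 2: 352 = 2^5·11. Since 1025 ≡ 1 (mod 8), (2/1025) = +1, and (2/1025)^5 = +1. Now have (11/1025).
1025 ≡ 1 (mod 4), so quadratic reciprocity gives (11/1025) = (1025/11). Reduce: 1025 ≡ 2 (mod 11). Now have (2/11).
Factor out 2: 2 = 2. Since 11 ≡ 3 (mod 8), (2/11) = -1. Now have -(1/11).
(1/11) = 1. Collecting the sign factors: -1.
The Legendre symbol is -1, so x^2 ≡ -6502 (mod 5477) has no solution.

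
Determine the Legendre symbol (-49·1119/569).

-1

By multiplicativity, (-49·1119/569) = (-49/569)·(1119/569).
First factor (-49/569):
Pull out -1: (-49/569) = (-1/569)·(49/569). Since 569 ≡ 1 (mod 4), (-1/569) = +1. Now have (49/569).
49 ≡ 1 (mod 4), so quadratic reciprocity gives (49/569) = (569/49). Reduce: 569 ≡ 30 (mod 49). Now have (30/49).
Factor out 2: 30 = 2·15. Since 49 ≡ 1 (mod 8), (2/49) = +1. Now have (15/49).
49 ≡ 1 (mod 4), so quadratic reciprocity gives (15/49) = (49/15). Reduce: 49 ≡ 4 (mod 15). Now have (4/15).
Factor out 2: 4 = 2^2. Since 15 ≡ 7 (mod 8), (2/15) = +1, and (2/15)^2 = +1. Now have (1/15).
(1/15) = 1. Collecting the sign factors: 1.
Second factor (1119/569):
Reduce the numerator: 1119 ≡ 550 (mod 569), so (1119/569) = (550/569).
Factor out 2: 550 = 2·275. Since 569 ≡ 1 (mod 8), (2/569) = +1. Now have (275/569).
569 ≡ 1 (mod 4), so quadratic reciprocity gives (275/569) = (569/275). Reduce: 569 ≡ 19 (mod 275). Now have (19/275).
Both 19 ≡ 3 and 275 ≡ 3 (mod 4), so reciprocity gives (19/275) = -(275/19). Reduce: 275 ≡ 9 (mod 19). Now have -(9/19).
9 ≡ 1 (mod 4), so quadratic reciprocity gives (9/19) = (19/9). Reduce: 19 ≡ 1 (mod 9). Now have -(1/9).
(1/9) = 1. Collecting the sign factors: -1.
Product: (1)·(-1) = -1.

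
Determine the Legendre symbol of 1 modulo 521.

1

(1|521)
  = 1    [(1|521) = 1]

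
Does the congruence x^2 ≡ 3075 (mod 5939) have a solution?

no

(3075/5939)
  = -(5939/3075)    [QR: both ≡ 3 mod 4, sign flips]
  = -(2864/3075)    [5939 ≡ 2864 mod 3075]
  = -(179/3075)    [3075 ≡ 3 mod 8 ⇒ (2/3075)^4 = +1]
  = (3075/179)    [QR: both ≡ 3 mod 4, sign flips]
  = (32/179)    [3075 ≡ 32 mod 179]
  = -(1/179)    [179 ≡ 3 mod 8 ⇒ (2/179)^5 = -1]
  = -1    [(1/179) = 1]
(3075/5939) = -1, and 5939 is prime, so 3075 is not a quadratic residue mod 5939.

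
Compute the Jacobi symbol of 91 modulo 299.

0

Both 91 ≡ 3 and 299 ≡ 3 (mod 4), so reciprocity gives (91/299) = -(299/91). Reduce: 299 ≡ 26 (mod 91). Now have -(26/91).
Factor out 2: 26 = 2·13. Since 91 ≡ 3 (mod 8), (2/91) = -1. Now have (13/91).
13 ≡ 1 (mod 4), so quadratic reciprocity gives (13/91) = (91/13). Reduce: 91 ≡ 0 (mod 13). Now have (0/13).
The numerator is now 0 with denominator 13 > 1: the symbol is 0.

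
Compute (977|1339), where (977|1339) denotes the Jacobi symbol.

-1

977 ≡ 1 (mod 4), so quadratic reciprocity gives (977|1339) = (1339|977). Reduce: 1339 ≡ 362 (mod 977). Now have (362|977).
Factor out 2: 362 = 2·181. Since 977 ≡ 1 (mod 8), (2|977) = +1. Now have (181|977).
181 ≡ 1 (mod 4), so quadratic reciprocity gives (181|977) = (977|181). Reduce: 977 ≡ 72 (mod 181). Now have (72|181).
Factor out 2: 72 = 2^3·9. Since 181 ≡ 5 (mod 8), (2|181) = -1, and (2|181)^3 = -1. Now have -(9|181).
9 ≡ 1 (mod 4), so quadratic reciprocity gives (9|181) = (181|9). Reduce: 181 ≡ 1 (mod 9). Now have -(1|9).
(1|9) = 1. Collecting the sign factors: -1.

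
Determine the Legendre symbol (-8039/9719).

1

(-8039/9719)
  = (1680/9719)    [-8039 ≡ 1680 mod 9719]
  = (105/9719)    [9719 ≡ 7 mod 8 ⇒ (2/9719)^4 = +1]
  = (9719/105)    [QR: 105 ≡ 1 mod 4, sign kept]
  = (59/105)    [9719 ≡ 59 mod 105]
  = (105/59)    [QR: 105 ≡ 1 mod 4, sign kept]
  = (46/59)    [105 ≡ 46 mod 59]
  = -(23/59)    [59 ≡ 3 mod 8 ⇒ (2/59) = -1]
  = (59/23)    [QR: both ≡ 3 mod 4, sign flips]
  = (13/23)    [59 ≡ 13 mod 23]
  = (23/13)    [QR: 13 ≡ 1 mod 4, sign kept]
  = (10/13)    [23 ≡ 10 mod 13]
  = -(5/13)    [13 ≡ 5 mod 8 ⇒ (2/13) = -1]
  = -(13/5)    [QR: 5 ≡ 1 mod 4, sign kept]
  = -(3/5)    [13 ≡ 3 mod 5]
  = -(5/3)    [QR: 5 ≡ 1 mod 4, sign kept]
  = -(2/3)    [5 ≡ 2 mod 3]
  = (1/3)    [3 ≡ 3 mod 8 ⇒ (2/3) = -1]
  = 1    [(1/3) = 1]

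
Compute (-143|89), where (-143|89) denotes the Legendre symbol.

-1

Reduce the numerator: -143 ≡ 35 (mod 89), so (-143|89) = (35|89).
89 ≡ 1 (mod 4), so quadratic reciprocity gives (35|89) = (89|35). Reduce: 89 ≡ 19 (mod 35). Now have (19|35).
Both 19 ≡ 3 and 35 ≡ 3 (mod 4), so reciprocity gives (19|35) = -(35|19). Reduce: 35 ≡ 16 (mod 19). Now have -(16|19).
Factor out 2: 16 = 2^4. Since 19 ≡ 3 (mod 8), (2|19) = -1, and (2|19)^4 = +1. Now have -(1|19).
(1|19) = 1. Collecting the sign factors: -1.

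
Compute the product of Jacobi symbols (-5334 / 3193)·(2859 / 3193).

-1

By multiplicativity, (-5334·2859 / 3193) = (-5334 / 3193)·(2859 / 3193).
First factor (-5334 / 3193):
(-5334 / 3193)
  = (1052 / 3193)    [-5334 ≡ 1052 mod 3193]
  = (263 / 3193)    [3193 ≡ 1 mod 8 ⇒ (2 / 3193)^2 = +1]
  = (3193 / 263)    [QR: 3193 ≡ 1 mod 4, sign kept]
  = (37 / 263)    [3193 ≡ 37 mod 263]
  = (263 / 37)    [QR: 37 ≡ 1 mod 4, sign kept]
  = (4 / 37)    [263 ≡ 4 mod 37]
  = (1 / 37)    [37 ≡ 5 mod 8 ⇒ (2 / 37)^2 = +1]
  = 1    [(1 / 37) = 1]
Second factor (2859 / 3193):
(2859 / 3193)
  = (3193 / 2859)    [QR: 3193 ≡ 1 mod 4, sign kept]
  = (334 / 2859)    [3193 ≡ 334 mod 2859]
  = -(167 / 2859)    [2859 ≡ 3 mod 8 ⇒ (2 / 2859) = -1]
  = (2859 / 167)    [QR: both ≡ 3 mod 4, sign flips]
  = (20 / 167)    [2859 ≡ 20 mod 167]
  = (5 / 167)    [167 ≡ 7 mod 8 ⇒ (2 / 167)^2 = +1]
  = (167 / 5)    [QR: 5 ≡ 1 mod 4, sign kept]
  = (2 / 5)    [167 ≡ 2 mod 5]
  = -(1 / 5)    [5 ≡ 5 mod 8 ⇒ (2 / 5) = -1]
  = -1    [(1 / 5) = 1]
Product: (1)·(-1) = -1.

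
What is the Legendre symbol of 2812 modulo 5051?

Factor out 2: 2812 = 2^2·703. Since 5051 ≡ 3 (mod 8), (2|5051) = -1, and (2|5051)^2 = +1. Now have (703|5051).
Both 703 ≡ 3 and 5051 ≡ 3 (mod 4), so reciprocity gives (703|5051) = -(5051|703). Reduce: 5051 ≡ 130 (mod 703). Now have -(130|703).
Factor out 2: 130 = 2·65. Since 703 ≡ 7 (mod 8), (2|703) = +1. Now have -(65|703).
65 ≡ 1 (mod 4), so quadratic reciprocity gives (65|703) = (703|65). Reduce: 703 ≡ 53 (mod 65). Now have -(53|65).
53 ≡ 1 (mod 4), so quadratic reciprocity gives (53|65) = (65|53). Reduce: 65 ≡ 12 (mod 53). Now have -(12|53).
Factor out 2: 12 = 2^2·3. Since 53 ≡ 5 (mod 8), (2|53) = -1, and (2|53)^2 = +1. Now have -(3|53).
53 ≡ 1 (mod 4), so quadratic reciprocity gives (3|53) = (53|3). Reduce: 53 ≡ 2 (mod 3). Now have -(2|3).
Factor out 2: 2 = 2. Since 3 ≡ 3 (mod 8), (2|3) = -1. Now have (1|3).
(1|3) = 1. Collecting the sign factors: 1.

1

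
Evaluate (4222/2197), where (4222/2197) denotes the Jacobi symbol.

1

Reduce the numerator: 4222 ≡ 2025 (mod 2197), so (4222/2197) = (2025/2197).
2025 ≡ 1 (mod 4), so quadratic reciprocity gives (2025/2197) = (2197/2025). Reduce: 2197 ≡ 172 (mod 2025). Now have (172/2025).
Factor out 2: 172 = 2^2·43. Since 2025 ≡ 1 (mod 8), (2/2025) = +1, and (2/2025)^2 = +1. Now have (43/2025).
2025 ≡ 1 (mod 4), so quadratic reciprocity gives (43/2025) = (2025/43). Reduce: 2025 ≡ 4 (mod 43). Now have (4/43).
Factor out 2: 4 = 2^2. Since 43 ≡ 3 (mod 8), (2/43) = -1, and (2/43)^2 = +1. Now have (1/43).
(1/43) = 1. Collecting the sign factors: 1.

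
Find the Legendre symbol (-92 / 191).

(-92 / 191)
  = -(92 / 191)    [191 ≡ 3 mod 4 ⇒ (-1 / 191) = -1]
  = -(23 / 191)    [191 ≡ 7 mod 8 ⇒ (2 / 191)^2 = +1]
  = (191 / 23)    [QR: both ≡ 3 mod 4, sign flips]
  = (7 / 23)    [191 ≡ 7 mod 23]
  = -(23 / 7)    [QR: both ≡ 3 mod 4, sign flips]
  = -(2 / 7)    [23 ≡ 2 mod 7]
  = -(1 / 7)    [7 ≡ 7 mod 8 ⇒ (2 / 7) = +1]
  = -1    [(1 / 7) = 1]

-1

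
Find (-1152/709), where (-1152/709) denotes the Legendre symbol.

-1

Reduce the numerator: -1152 ≡ 266 (mod 709), so (-1152/709) = (266/709).
Factor out 2: 266 = 2·133. Since 709 ≡ 5 (mod 8), (2/709) = -1. Now have -(133/709).
133 ≡ 1 (mod 4), so quadratic reciprocity gives (133/709) = (709/133). Reduce: 709 ≡ 44 (mod 133). Now have -(44/133).
Factor out 2: 44 = 2^2·11. Since 133 ≡ 5 (mod 8), (2/133) = -1, and (2/133)^2 = +1. Now have -(11/133).
133 ≡ 1 (mod 4), so quadratic reciprocity gives (11/133) = (133/11). Reduce: 133 ≡ 1 (mod 11). Now have -(1/11).
(1/11) = 1. Collecting the sign factors: -1.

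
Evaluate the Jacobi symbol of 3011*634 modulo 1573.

By multiplicativity, (3011·634/1573) = (3011/1573)·(634/1573).
First factor (3011/1573):
Reduce the numerator: 3011 ≡ 1438 (mod 1573), so (3011/1573) = (1438/1573).
Factor out 2: 1438 = 2·719. Since 1573 ≡ 5 (mod 8), (2/1573) = -1. Now have -(719/1573).
1573 ≡ 1 (mod 4), so quadratic reciprocity gives (719/1573) = (1573/719). Reduce: 1573 ≡ 135 (mod 719). Now have -(135/719).
Both 135 ≡ 3 and 719 ≡ 3 (mod 4), so reciprocity gives (135/719) = -(719/135). Reduce: 719 ≡ 44 (mod 135). Now have (44/135).
Factor out 2: 44 = 2^2·11. Since 135 ≡ 7 (mod 8), (2/135) = +1, and (2/135)^2 = +1. Now have (11/135).
Both 11 ≡ 3 and 135 ≡ 3 (mod 4), so reciprocity gives (11/135) = -(135/11). Reduce: 135 ≡ 3 (mod 11). Now have -(3/11).
Both 3 ≡ 3 and 11 ≡ 3 (mod 4), so reciprocity gives (3/11) = -(11/3). Reduce: 11 ≡ 2 (mod 3). Now have (2/3).
Factor out 2: 2 = 2. Since 3 ≡ 3 (mod 8), (2/3) = -1. Now have -(1/3).
(1/3) = 1. Collecting the sign factors: -1.
Second factor (634/1573):
Factor out 2: 634 = 2·317. Since 1573 ≡ 5 (mod 8), (2/1573) = -1. Now have -(317/1573).
317 ≡ 1 (mod 4), so quadratic reciprocity gives (317/1573) = (1573/317). Reduce: 1573 ≡ 305 (mod 317). Now have -(305/317).
305 ≡ 1 (mod 4), so quadratic reciprocity gives (305/317) = (317/305). Reduce: 317 ≡ 12 (mod 305). Now have -(12/305).
Factor out 2: 12 = 2^2·3. Since 305 ≡ 1 (mod 8), (2/305) = +1, and (2/305)^2 = +1. Now have -(3/305).
305 ≡ 1 (mod 4), so quadratic reciprocity gives (3/305) = (305/3). Reduce: 305 ≡ 2 (mod 3). Now have -(2/3).
Factor out 2: 2 = 2. Since 3 ≡ 3 (mod 8), (2/3) = -1. Now have (1/3).
(1/3) = 1. Collecting the sign factors: 1.
Product: (-1)·(1) = -1.

-1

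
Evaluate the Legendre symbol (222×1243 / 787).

1

By multiplicativity, (222·1243 / 787) = (222 / 787)·(1243 / 787).
First factor (222 / 787):
(222 / 787)
  = -(111 / 787)    [787 ≡ 3 mod 8 ⇒ (2 / 787) = -1]
  = (787 / 111)    [QR: both ≡ 3 mod 4, sign flips]
  = (10 / 111)    [787 ≡ 10 mod 111]
  = (5 / 111)    [111 ≡ 7 mod 8 ⇒ (2 / 111) = +1]
  = (111 / 5)    [QR: 5 ≡ 1 mod 4, sign kept]
  = (1 / 5)    [111 ≡ 1 mod 5]
  = 1    [(1 / 5) = 1]
Second factor (1243 / 787):
(1243 / 787)
  = (456 / 787)    [1243 ≡ 456 mod 787]
  = -(57 / 787)    [787 ≡ 3 mod 8 ⇒ (2 / 787)^3 = -1]
  = -(787 / 57)    [QR: 57 ≡ 1 mod 4, sign kept]
  = -(46 / 57)    [787 ≡ 46 mod 57]
  = -(23 / 57)    [57 ≡ 1 mod 8 ⇒ (2 / 57) = +1]
  = -(57 / 23)    [QR: 57 ≡ 1 mod 4, sign kept]
  = -(11 / 23)    [57 ≡ 11 mod 23]
  = (23 / 11)    [QR: both ≡ 3 mod 4, sign flips]
  = (1 / 11)    [23 ≡ 1 mod 11]
  = 1    [(1 / 11) = 1]
Product: (1)·(1) = 1.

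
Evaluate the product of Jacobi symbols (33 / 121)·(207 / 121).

By multiplicativity, (33·207 / 121) = (33 / 121)·(207 / 121).
First factor (33 / 121):
33 ≡ 1 (mod 4), so quadratic reciprocity gives (33 / 121) = (121 / 33). Reduce: 121 ≡ 22 (mod 33). Now have (22 / 33).
Factor out 2: 22 = 2·11. Since 33 ≡ 1 (mod 8), (2 / 33) = +1. Now have (11 / 33).
33 ≡ 1 (mod 4), so quadratic reciprocity gives (11 / 33) = (33 / 11). Reduce: 33 ≡ 0 (mod 11). Now have (0 / 11).
The numerator is now 0 with denominator 11 > 1: the symbol is 0.
Second factor (207 / 121):
Reduce the numerator: 207 ≡ 86 (mod 121), so (207 / 121) = (86 / 121).
Factor out 2: 86 = 2·43. Since 121 ≡ 1 (mod 8), (2 / 121) = +1. Now have (43 / 121).
121 ≡ 1 (mod 4), so quadratic reciprocity gives (43 / 121) = (121 / 43). Reduce: 121 ≡ 35 (mod 43). Now have (35 / 43).
Both 35 ≡ 3 and 43 ≡ 3 (mod 4), so reciprocity gives (35 / 43) = -(43 / 35). Reduce: 43 ≡ 8 (mod 35). Now have -(8 / 35).
Factor out 2: 8 = 2^3. Since 35 ≡ 3 (mod 8), (2 / 35) = -1, and (2 / 35)^3 = -1. Now have (1 / 35).
(1 / 35) = 1. Collecting the sign factors: 1.
Product: (0)·(1) = 0.

0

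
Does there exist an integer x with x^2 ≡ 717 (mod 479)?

no

Reduce the numerator: 717 ≡ 238 (mod 479), so (717|479) = (238|479).
Factor out 2: 238 = 2·119. Since 479 ≡ 7 (mod 8), (2|479) = +1. Now have (119|479).
Both 119 ≡ 3 and 479 ≡ 3 (mod 4), so reciprocity gives (119|479) = -(479|119). Reduce: 479 ≡ 3 (mod 119). Now have -(3|119).
Both 3 ≡ 3 and 119 ≡ 3 (mod 4), so reciprocity gives (3|119) = -(119|3). Reduce: 119 ≡ 2 (mod 3). Now have (2|3).
Factor out 2: 2 = 2. Since 3 ≡ 3 (mod 8), (2|3) = -1. Now have -(1|3).
(1|3) = 1. Collecting the sign factors: -1.
The Legendre symbol is -1, so x^2 ≡ 717 (mod 479) has no solution.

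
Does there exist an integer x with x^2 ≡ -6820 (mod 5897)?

no

(-6820/5897)
  = (4974/5897)    [-6820 ≡ 4974 mod 5897]
  = (2487/5897)    [5897 ≡ 1 mod 8 ⇒ (2/5897) = +1]
  = (5897/2487)    [QR: 5897 ≡ 1 mod 4, sign kept]
  = (923/2487)    [5897 ≡ 923 mod 2487]
  = -(2487/923)    [QR: both ≡ 3 mod 4, sign flips]
  = -(641/923)    [2487 ≡ 641 mod 923]
  = -(923/641)    [QR: 641 ≡ 1 mod 4, sign kept]
  = -(282/641)    [923 ≡ 282 mod 641]
  = -(141/641)    [641 ≡ 1 mod 8 ⇒ (2/641) = +1]
  = -(641/141)    [QR: 141 ≡ 1 mod 4, sign kept]
  = -(77/141)    [641 ≡ 77 mod 141]
  = -(141/77)    [QR: 77 ≡ 1 mod 4, sign kept]
  = -(64/77)    [141 ≡ 64 mod 77]
  = -(1/77)    [77 ≡ 5 mod 8 ⇒ (2/77)^6 = +1]
  = -1    [(1/77) = 1]
(-6820/5897) = -1, and 5897 is prime, so -6820 is not a quadratic residue mod 5897.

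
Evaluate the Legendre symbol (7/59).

Both 7 ≡ 3 and 59 ≡ 3 (mod 4), so reciprocity gives (7/59) = -(59/7). Reduce: 59 ≡ 3 (mod 7). Now have -(3/7).
Both 3 ≡ 3 and 7 ≡ 3 (mod 4), so reciprocity gives (3/7) = -(7/3). Reduce: 7 ≡ 1 (mod 3). Now have (1/3).
(1/3) = 1. Collecting the sign factors: 1.

1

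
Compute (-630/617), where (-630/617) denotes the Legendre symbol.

-1

Reduce the numerator: -630 ≡ 604 (mod 617), so (-630/617) = (604/617).
Factor out 2: 604 = 2^2·151. Since 617 ≡ 1 (mod 8), (2/617) = +1, and (2/617)^2 = +1. Now have (151/617).
617 ≡ 1 (mod 4), so quadratic reciprocity gives (151/617) = (617/151). Reduce: 617 ≡ 13 (mod 151). Now have (13/151).
13 ≡ 1 (mod 4), so quadratic reciprocity gives (13/151) = (151/13). Reduce: 151 ≡ 8 (mod 13). Now have (8/13).
Factor out 2: 8 = 2^3. Since 13 ≡ 5 (mod 8), (2/13) = -1, and (2/13)^3 = -1. Now have -(1/13).
(1/13) = 1. Collecting the sign factors: -1.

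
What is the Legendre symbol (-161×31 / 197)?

-1

By multiplicativity, (-161·31 / 197) = (-161 / 197)·(31 / 197).
First factor (-161 / 197):
Reduce the numerator: -161 ≡ 36 (mod 197), so (-161 / 197) = (36 / 197).
Factor out 2: 36 = 2^2·9. Since 197 ≡ 5 (mod 8), (2 / 197) = -1, and (2 / 197)^2 = +1. Now have (9 / 197).
9 ≡ 1 (mod 4), so quadratic reciprocity gives (9 / 197) = (197 / 9). Reduce: 197 ≡ 8 (mod 9). Now have (8 / 9).
Factor out 2: 8 = 2^3. Since 9 ≡ 1 (mod 8), (2 / 9) = +1, and (2 / 9)^3 = +1. Now have (1 / 9).
(1 / 9) = 1. Collecting the sign factors: 1.
Second factor (31 / 197):
197 ≡ 1 (mod 4), so quadratic reciprocity gives (31 / 197) = (197 / 31). Reduce: 197 ≡ 11 (mod 31). Now have (11 / 31).
Both 11 ≡ 3 and 31 ≡ 3 (mod 4), so reciprocity gives (11 / 31) = -(31 / 11). Reduce: 31 ≡ 9 (mod 11). Now have -(9 / 11).
9 ≡ 1 (mod 4), so quadratic reciprocity gives (9 / 11) = (11 / 9). Reduce: 11 ≡ 2 (mod 9). Now have -(2 / 9).
Factor out 2: 2 = 2. Since 9 ≡ 1 (mod 8), (2 / 9) = +1. Now have -(1 / 9).
(1 / 9) = 1. Collecting the sign factors: -1.
Product: (1)·(-1) = -1.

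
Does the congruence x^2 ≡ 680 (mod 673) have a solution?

yes

(680/673)
  = (7/673)    [680 ≡ 7 mod 673]
  = (673/7)    [QR: 673 ≡ 1 mod 4, sign kept]
  = (1/7)    [673 ≡ 1 mod 7]
  = 1    [(1/7) = 1]
(680/673) = 1, and 673 is prime, so 680 is a quadratic residue mod 673.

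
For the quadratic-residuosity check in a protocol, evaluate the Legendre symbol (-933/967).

1

(-933/967)
  = -(933/967)    [967 ≡ 3 mod 4 ⇒ (-1/967) = -1]
  = -(967/933)    [QR: 933 ≡ 1 mod 4, sign kept]
  = -(34/933)    [967 ≡ 34 mod 933]
  = (17/933)    [933 ≡ 5 mod 8 ⇒ (2/933) = -1]
  = (933/17)    [QR: 17 ≡ 1 mod 4, sign kept]
  = (15/17)    [933 ≡ 15 mod 17]
  = (17/15)    [QR: 17 ≡ 1 mod 4, sign kept]
  = (2/15)    [17 ≡ 2 mod 15]
  = (1/15)    [15 ≡ 7 mod 8 ⇒ (2/15) = +1]
  = 1    [(1/15) = 1]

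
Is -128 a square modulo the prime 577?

yes

(-128/577)
  = (449/577)    [-128 ≡ 449 mod 577]
  = (577/449)    [QR: 449 ≡ 1 mod 4, sign kept]
  = (128/449)    [577 ≡ 128 mod 449]
  = (1/449)    [449 ≡ 1 mod 8 ⇒ (2/449)^7 = +1]
  = 1    [(1/449) = 1]
(-128/577) = 1, and 577 is prime, so -128 is a quadratic residue mod 577.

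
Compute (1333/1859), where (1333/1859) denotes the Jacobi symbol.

(1333/1859)
  = (1859/1333)    [QR: 1333 ≡ 1 mod 4, sign kept]
  = (526/1333)    [1859 ≡ 526 mod 1333]
  = -(263/1333)    [1333 ≡ 5 mod 8 ⇒ (2/1333) = -1]
  = -(1333/263)    [QR: 1333 ≡ 1 mod 4, sign kept]
  = -(18/263)    [1333 ≡ 18 mod 263]
  = -(9/263)    [263 ≡ 7 mod 8 ⇒ (2/263) = +1]
  = -(263/9)    [QR: 9 ≡ 1 mod 4, sign kept]
  = -(2/9)    [263 ≡ 2 mod 9]
  = -(1/9)    [9 ≡ 1 mod 8 ⇒ (2/9) = +1]
  = -1    [(1/9) = 1]

-1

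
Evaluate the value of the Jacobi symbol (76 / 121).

(76 / 121)
  = (19 / 121)    [121 ≡ 1 mod 8 ⇒ (2 / 121)^2 = +1]
  = (121 / 19)    [QR: 121 ≡ 1 mod 4, sign kept]
  = (7 / 19)    [121 ≡ 7 mod 19]
  = -(19 / 7)    [QR: both ≡ 3 mod 4, sign flips]
  = -(5 / 7)    [19 ≡ 5 mod 7]
  = -(7 / 5)    [QR: 5 ≡ 1 mod 4, sign kept]
  = -(2 / 5)    [7 ≡ 2 mod 5]
  = (1 / 5)    [5 ≡ 5 mod 8 ⇒ (2 / 5) = -1]
  = 1    [(1 / 5) = 1]

1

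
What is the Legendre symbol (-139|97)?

Reduce the numerator: -139 ≡ 55 (mod 97), so (-139|97) = (55|97).
97 ≡ 1 (mod 4), so quadratic reciprocity gives (55|97) = (97|55). Reduce: 97 ≡ 42 (mod 55). Now have (42|55).
Factor out 2: 42 = 2·21. Since 55 ≡ 7 (mod 8), (2|55) = +1. Now have (21|55).
21 ≡ 1 (mod 4), so quadratic reciprocity gives (21|55) = (55|21). Reduce: 55 ≡ 13 (mod 21). Now have (13|21).
13 ≡ 1 (mod 4), so quadratic reciprocity gives (13|21) = (21|13). Reduce: 21 ≡ 8 (mod 13). Now have (8|13).
Factor out 2: 8 = 2^3. Since 13 ≡ 5 (mod 8), (2|13) = -1, and (2|13)^3 = -1. Now have -(1|13).
(1|13) = 1. Collecting the sign factors: -1.

-1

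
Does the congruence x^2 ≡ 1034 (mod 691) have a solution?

Reduce the numerator: 1034 ≡ 343 (mod 691), so (1034/691) = (343/691).
Both 343 ≡ 3 and 691 ≡ 3 (mod 4), so reciprocity gives (343/691) = -(691/343). Reduce: 691 ≡ 5 (mod 343). Now have -(5/343).
5 ≡ 1 (mod 4), so quadratic reciprocity gives (5/343) = (343/5). Reduce: 343 ≡ 3 (mod 5). Now have -(3/5).
5 ≡ 1 (mod 4), so quadratic reciprocity gives (3/5) = (5/3). Reduce: 5 ≡ 2 (mod 3). Now have -(2/3).
Factor out 2: 2 = 2. Since 3 ≡ 3 (mod 8), (2/3) = -1. Now have (1/3).
(1/3) = 1. Collecting the sign factors: 1.
The Legendre symbol is 1, so x^2 ≡ 1034 (mod 691) has solution.

yes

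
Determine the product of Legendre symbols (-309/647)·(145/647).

By multiplicativity, (-309·145/647) = (-309/647)·(145/647).
First factor (-309/647):
Reduce the numerator: -309 ≡ 338 (mod 647), so (-309/647) = (338/647).
Factor out 2: 338 = 2·169. Since 647 ≡ 7 (mod 8), (2/647) = +1. Now have (169/647).
169 ≡ 1 (mod 4), so quadratic reciprocity gives (169/647) = (647/169). Reduce: 647 ≡ 140 (mod 169). Now have (140/169).
Factor out 2: 140 = 2^2·35. Since 169 ≡ 1 (mod 8), (2/169) = +1, and (2/169)^2 = +1. Now have (35/169).
169 ≡ 1 (mod 4), so quadratic reciprocity gives (35/169) = (169/35). Reduce: 169 ≡ 29 (mod 35). Now have (29/35).
29 ≡ 1 (mod 4), so quadratic reciprocity gives (29/35) = (35/29). Reduce: 35 ≡ 6 (mod 29). Now have (6/29).
Factor out 2: 6 = 2·3. Since 29 ≡ 5 (mod 8), (2/29) = -1. Now have -(3/29).
29 ≡ 1 (mod 4), so quadratic reciprocity gives (3/29) = (29/3). Reduce: 29 ≡ 2 (mod 3). Now have -(2/3).
Factor out 2: 2 = 2. Since 3 ≡ 3 (mod 8), (2/3) = -1. Now have (1/3).
(1/3) = 1. Collecting the sign factors: 1.
Second factor (145/647):
145 ≡ 1 (mod 4), so quadratic reciprocity gives (145/647) = (647/145). Reduce: 647 ≡ 67 (mod 145). Now have (67/145).
145 ≡ 1 (mod 4), so quadratic reciprocity gives (67/145) = (145/67). Reduce: 145 ≡ 11 (mod 67). Now have (11/67).
Both 11 ≡ 3 and 67 ≡ 3 (mod 4), so reciprocity gives (11/67) = -(67/11). Reduce: 67 ≡ 1 (mod 11). Now have -(1/11).
(1/11) = 1. Collecting the sign factors: -1.
Product: (1)·(-1) = -1.

-1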